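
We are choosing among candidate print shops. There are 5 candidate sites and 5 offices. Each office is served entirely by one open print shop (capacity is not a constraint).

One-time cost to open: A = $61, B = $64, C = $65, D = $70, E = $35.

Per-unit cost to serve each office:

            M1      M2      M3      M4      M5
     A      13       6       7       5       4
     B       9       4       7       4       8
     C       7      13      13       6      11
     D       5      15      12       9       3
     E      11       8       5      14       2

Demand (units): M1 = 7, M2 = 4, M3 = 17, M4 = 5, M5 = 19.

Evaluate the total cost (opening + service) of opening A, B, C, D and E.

Each office is assigned to its cheapest site among the open ones.
{A, B, C, D, E}: M1→D 5·7=35, M2→B 4·4=16, M3→E 5·17=85, M4→B 4·5=20, M5→E 2·19=38. Service 194; fixed 295; total 489.

Total cost: 489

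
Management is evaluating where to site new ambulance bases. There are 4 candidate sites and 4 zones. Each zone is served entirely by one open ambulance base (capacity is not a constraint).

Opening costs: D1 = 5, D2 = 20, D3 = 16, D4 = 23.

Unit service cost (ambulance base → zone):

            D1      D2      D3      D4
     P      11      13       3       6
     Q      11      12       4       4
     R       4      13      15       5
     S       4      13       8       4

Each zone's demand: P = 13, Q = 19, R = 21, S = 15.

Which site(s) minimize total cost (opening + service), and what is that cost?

For any fixed open set, each zone goes to its cheapest open site; total = fixed + service.
{D1, D3}: P→D3 3·13=39, Q→D3 4·19=76, R→D1 4·21=84, S→D1 4·15=60. Service 259; fixed 21; total 280.
{D1, D2, D3}: service 259 + fixed 41 = 300
{D1, D3, D4}: service 259 + fixed 44 = 303
{D1, D2, D3, D4}: service 259 + fixed 64 = 323
No other subset beats 280.

Open D1 and D3; minimum total cost 280.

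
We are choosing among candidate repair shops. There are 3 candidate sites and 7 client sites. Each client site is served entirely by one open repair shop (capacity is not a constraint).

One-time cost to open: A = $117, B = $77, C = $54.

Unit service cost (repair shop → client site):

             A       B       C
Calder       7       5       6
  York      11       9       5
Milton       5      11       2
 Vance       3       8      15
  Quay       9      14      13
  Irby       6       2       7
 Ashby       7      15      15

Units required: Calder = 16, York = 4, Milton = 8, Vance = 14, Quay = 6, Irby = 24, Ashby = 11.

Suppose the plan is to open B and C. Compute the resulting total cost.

Total cost: 650

Each client site is assigned to its cheapest site among the open ones.
{B, C}: Calder→B 5·16=80, York→C 5·4=20, Milton→C 2·8=16, Vance→B 8·14=112, Quay→C 13·6=78, Irby→B 2·24=48, Ashby→B 15·11=165. Service 519; fixed 131; total 650.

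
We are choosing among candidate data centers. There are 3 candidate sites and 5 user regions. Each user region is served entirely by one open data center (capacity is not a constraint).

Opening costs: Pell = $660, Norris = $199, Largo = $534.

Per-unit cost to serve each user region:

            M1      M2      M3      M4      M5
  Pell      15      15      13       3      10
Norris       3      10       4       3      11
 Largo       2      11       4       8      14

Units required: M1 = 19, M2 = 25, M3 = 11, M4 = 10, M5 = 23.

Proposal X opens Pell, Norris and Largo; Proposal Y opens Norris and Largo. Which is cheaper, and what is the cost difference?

Proposal X: {Pell, Norris, Largo}: M1→Largo 2·19=38, M2→Norris 10·25=250, M3→Norris 4·11=44, M4→Pell 3·10=30, M5→Pell 10·23=230. Service 592; fixed 1393; total 1985.
Proposal Y: {Norris, Largo}: M1→Largo 2·19=38, M2→Norris 10·25=250, M3→Norris 4·11=44, M4→Norris 3·10=30, M5→Norris 11·23=253. Service 615; fixed 733; total 1348.
Difference: |1985 − 1348| = 637.

Proposal Y is cheaper by 637.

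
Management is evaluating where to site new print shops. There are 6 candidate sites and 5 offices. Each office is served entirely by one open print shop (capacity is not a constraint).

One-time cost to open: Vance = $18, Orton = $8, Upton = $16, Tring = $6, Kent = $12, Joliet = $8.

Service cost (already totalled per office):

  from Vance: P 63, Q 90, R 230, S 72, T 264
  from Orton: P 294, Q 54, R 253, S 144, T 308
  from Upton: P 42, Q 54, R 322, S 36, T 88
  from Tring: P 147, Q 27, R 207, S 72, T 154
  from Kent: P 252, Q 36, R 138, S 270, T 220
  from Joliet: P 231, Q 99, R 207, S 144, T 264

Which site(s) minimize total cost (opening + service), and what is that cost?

Open Upton, Tring and Kent; minimum total cost 365.

For any fixed open set, each office goes to its cheapest open site; total = fixed + service.
{Upton, Tring, Kent}: P→Upton 42, Q→Tring 27, R→Kent 138, S→Upton 36, T→Upton 88. Service 331; fixed 34; total 365.
{Upton, Kent}: P→Upton 42, Q→Kent 36, R→Kent 138, S→Upton 36, T→Upton 88. Service 340; fixed 28; total 368.
{Orton, Upton, Tring, Kent}: service 331 + fixed 42 = 373
{Vance, Orton, Upton, Tring, Kent, Joliet}: service 331 + fixed 68 = 399
No other subset beats 365.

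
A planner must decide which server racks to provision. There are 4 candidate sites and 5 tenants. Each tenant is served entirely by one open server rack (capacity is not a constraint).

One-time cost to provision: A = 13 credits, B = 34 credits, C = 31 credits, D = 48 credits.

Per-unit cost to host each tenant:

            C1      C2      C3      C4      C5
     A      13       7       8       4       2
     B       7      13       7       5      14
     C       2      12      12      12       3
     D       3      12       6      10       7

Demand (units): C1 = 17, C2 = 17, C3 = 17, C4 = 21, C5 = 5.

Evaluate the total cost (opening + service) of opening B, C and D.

Each tenant is assigned to its cheapest site among the open ones.
{B, C, D}: C1→C 2·17=34, C2→C 12·17=204, C3→D 6·17=102, C4→B 5·21=105, C5→C 3·5=15. Service 460; fixed 113; total 573.

Total cost: 573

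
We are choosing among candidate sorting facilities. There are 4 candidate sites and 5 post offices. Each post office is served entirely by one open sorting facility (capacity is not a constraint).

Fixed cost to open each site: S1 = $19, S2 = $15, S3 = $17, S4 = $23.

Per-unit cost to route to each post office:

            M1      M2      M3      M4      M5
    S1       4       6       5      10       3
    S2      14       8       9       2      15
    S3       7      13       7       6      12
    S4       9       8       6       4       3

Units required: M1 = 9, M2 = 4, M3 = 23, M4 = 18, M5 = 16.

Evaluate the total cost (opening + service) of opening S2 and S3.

Each post office is assigned to its cheapest site among the open ones.
{S2, S3}: M1→S3 7·9=63, M2→S2 8·4=32, M3→S3 7·23=161, M4→S2 2·18=36, M5→S3 12·16=192. Service 484; fixed 32; total 516.

Total cost: 516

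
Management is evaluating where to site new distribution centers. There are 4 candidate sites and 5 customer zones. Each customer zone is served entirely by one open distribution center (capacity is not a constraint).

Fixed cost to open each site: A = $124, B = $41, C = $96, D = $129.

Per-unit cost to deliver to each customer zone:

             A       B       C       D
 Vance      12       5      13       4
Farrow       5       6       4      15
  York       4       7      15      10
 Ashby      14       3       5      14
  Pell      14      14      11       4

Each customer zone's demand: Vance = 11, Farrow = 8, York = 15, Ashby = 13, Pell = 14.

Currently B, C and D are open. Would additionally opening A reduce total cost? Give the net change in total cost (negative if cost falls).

No — net change +79 (cost rises by 79).

Current service cost with {B, C, D}: 276.
Adding A: each customer zone re-picks its cheapest; new service cost 231, saving 45.
Extra fixed cost: 124. Net change = 124 − 45 = 79.
(Totals: 542 → 621.)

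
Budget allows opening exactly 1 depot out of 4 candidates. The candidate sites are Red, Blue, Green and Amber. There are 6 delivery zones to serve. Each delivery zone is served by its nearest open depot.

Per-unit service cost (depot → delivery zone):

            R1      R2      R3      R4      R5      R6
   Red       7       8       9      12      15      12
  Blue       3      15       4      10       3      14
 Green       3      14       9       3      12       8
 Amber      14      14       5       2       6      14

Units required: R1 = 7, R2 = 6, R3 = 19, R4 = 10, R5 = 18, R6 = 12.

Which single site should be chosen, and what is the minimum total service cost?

Choose Blue only; total service cost 509.

With exactly 1 open, each delivery zone uses its cheapest among the chosen.
{Blue}: R1→Blue 3·7=21, R2→Blue 15·6=90, R3→Blue 4·19=76, R4→Blue 10·10=100, R5→Blue 3·18=54, R6→Blue 14·12=168. Service cost 509.
{Amber}: service cost 573
{Green}: service cost 618
Among all 4 size-1 choices, {Blue} is lowest.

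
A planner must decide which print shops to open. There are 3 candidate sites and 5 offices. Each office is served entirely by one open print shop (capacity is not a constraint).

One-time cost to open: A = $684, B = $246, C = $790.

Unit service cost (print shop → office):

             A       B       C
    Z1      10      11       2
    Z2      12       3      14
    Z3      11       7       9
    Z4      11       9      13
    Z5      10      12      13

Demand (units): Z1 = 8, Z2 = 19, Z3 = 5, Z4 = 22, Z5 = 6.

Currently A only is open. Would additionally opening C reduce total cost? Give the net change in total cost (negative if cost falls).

Current service cost with {A}: 665.
Adding C: each office re-picks its cheapest; new service cost 591, saving 74.
Extra fixed cost: 790. Net change = 790 − 74 = 716.
(Totals: 1349 → 2065.)

No — net change +716 (cost rises by 716).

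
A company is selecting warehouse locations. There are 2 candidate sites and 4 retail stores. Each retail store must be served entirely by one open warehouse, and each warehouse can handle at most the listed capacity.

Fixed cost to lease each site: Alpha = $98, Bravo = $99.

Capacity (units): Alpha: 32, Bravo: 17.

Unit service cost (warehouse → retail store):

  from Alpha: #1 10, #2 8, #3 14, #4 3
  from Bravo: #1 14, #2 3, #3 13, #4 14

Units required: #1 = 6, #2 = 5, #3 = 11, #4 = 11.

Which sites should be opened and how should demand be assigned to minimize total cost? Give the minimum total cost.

Open {Alpha, Bravo}: #1→Alpha 10·6=60, #2→Bravo 3·5=15, #3→Bravo 13·11=143, #4→Alpha 3·11=33.
Loads: Alpha carries 17/32, Bravo carries 16/17. Service 251; fixed 197; total 448.
Next best feasible plan costs 459.

Minimum total cost: 448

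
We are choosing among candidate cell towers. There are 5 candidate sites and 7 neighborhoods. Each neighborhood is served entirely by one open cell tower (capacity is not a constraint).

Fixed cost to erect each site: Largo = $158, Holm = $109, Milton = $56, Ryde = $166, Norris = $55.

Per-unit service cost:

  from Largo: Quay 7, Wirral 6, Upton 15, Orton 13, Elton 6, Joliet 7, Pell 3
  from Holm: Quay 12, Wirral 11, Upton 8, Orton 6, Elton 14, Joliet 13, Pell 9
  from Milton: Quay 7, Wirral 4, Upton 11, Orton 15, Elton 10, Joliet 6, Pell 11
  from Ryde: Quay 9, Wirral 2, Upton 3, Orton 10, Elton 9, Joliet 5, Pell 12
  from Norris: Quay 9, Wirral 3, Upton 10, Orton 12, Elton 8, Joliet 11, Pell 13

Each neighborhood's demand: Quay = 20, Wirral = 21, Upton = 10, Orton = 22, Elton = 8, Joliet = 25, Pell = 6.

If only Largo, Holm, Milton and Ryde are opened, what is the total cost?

Each neighborhood is assigned to its cheapest site among the open ones.
{Largo, Holm, Milton, Ryde}: Quay→Largo 7·20=140, Wirral→Ryde 2·21=42, Upton→Ryde 3·10=30, Orton→Holm 6·22=132, Elton→Largo 6·8=48, Joliet→Ryde 5·25=125, Pell→Largo 3·6=18. Service 535; fixed 489; total 1024.

Total cost: 1024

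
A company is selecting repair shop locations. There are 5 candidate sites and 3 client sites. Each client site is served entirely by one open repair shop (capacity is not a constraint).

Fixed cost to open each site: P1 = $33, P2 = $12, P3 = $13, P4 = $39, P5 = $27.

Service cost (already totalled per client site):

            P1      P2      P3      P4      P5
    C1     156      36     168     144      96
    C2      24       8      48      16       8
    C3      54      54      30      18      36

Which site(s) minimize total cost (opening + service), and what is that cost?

For any fixed open set, each client site goes to its cheapest open site; total = fixed + service.
{P2, P3}: C1→P2 36, C2→P2 8, C3→P3 30. Service 74; fixed 25; total 99.
{P2}: service 98 + fixed 12 = 110
{P2, P4}: service 62 + fixed 51 = 113
{P1, P2, P3, P4, P5}: C1→P2 36, C2→P2 8, C3→P4 18. Service 62; fixed 124; total 186.
No other subset beats 99.

Open P2 and P3; minimum total cost 99.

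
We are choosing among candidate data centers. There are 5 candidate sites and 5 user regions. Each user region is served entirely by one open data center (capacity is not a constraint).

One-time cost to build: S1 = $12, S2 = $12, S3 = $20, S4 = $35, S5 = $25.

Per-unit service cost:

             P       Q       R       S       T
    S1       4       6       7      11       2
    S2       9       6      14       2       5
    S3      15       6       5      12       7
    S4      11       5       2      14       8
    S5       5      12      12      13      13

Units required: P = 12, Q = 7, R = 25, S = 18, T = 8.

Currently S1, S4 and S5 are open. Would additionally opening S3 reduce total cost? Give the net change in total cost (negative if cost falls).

Current service cost with {S1, S4, S5}: 347.
Adding S3: each user region re-picks its cheapest; new service cost 347, saving 0.
Extra fixed cost: 20. Net change = 20 − 0 = 20.
(Totals: 419 → 439.)

No — net change +20 (cost rises by 20).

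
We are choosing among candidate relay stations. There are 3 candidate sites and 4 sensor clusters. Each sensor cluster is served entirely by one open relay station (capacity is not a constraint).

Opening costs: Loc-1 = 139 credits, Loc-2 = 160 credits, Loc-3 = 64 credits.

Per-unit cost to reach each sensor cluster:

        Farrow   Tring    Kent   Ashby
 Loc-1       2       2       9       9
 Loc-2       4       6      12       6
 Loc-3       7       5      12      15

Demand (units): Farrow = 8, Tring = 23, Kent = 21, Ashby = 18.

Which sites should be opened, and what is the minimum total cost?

Open Loc-1 only; minimum total cost 552.

For any fixed open set, each sensor cluster goes to its cheapest open site; total = fixed + service.
{Loc-1}: Farrow→Loc-1 2·8=16, Tring→Loc-1 2·23=46, Kent→Loc-1 9·21=189, Ashby→Loc-1 9·18=162. Service 413; fixed 139; total 552.
{Loc-1, Loc-3}: service 413 + fixed 203 = 616
{Loc-1, Loc-2}: Farrow→Loc-1 2·8=16, Tring→Loc-1 2·23=46, Kent→Loc-1 9·21=189, Ashby→Loc-2 6·18=108. Service 359; fixed 299; total 658.
{Loc-1, Loc-2, Loc-3}: Farrow→Loc-1 2·8=16, Tring→Loc-1 2·23=46, Kent→Loc-1 9·21=189, Ashby→Loc-2 6·18=108. Service 359; fixed 363; total 722.
No other subset beats 552.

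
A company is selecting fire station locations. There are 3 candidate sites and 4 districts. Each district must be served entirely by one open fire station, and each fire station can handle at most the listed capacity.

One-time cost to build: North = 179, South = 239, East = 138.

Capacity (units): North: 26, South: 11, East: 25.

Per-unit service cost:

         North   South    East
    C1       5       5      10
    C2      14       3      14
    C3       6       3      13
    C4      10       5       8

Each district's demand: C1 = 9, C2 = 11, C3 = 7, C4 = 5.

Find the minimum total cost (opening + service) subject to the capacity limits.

Open {North, South}: C1→North 5·9=45, C2→South 3·11=33, C3→North 6·7=42, C4→North 10·5=50.
Loads: North carries 21/26, South carries 11/11. Service 170; fixed 418; total 588.
Next best feasible plan costs 598.

Minimum total cost: 588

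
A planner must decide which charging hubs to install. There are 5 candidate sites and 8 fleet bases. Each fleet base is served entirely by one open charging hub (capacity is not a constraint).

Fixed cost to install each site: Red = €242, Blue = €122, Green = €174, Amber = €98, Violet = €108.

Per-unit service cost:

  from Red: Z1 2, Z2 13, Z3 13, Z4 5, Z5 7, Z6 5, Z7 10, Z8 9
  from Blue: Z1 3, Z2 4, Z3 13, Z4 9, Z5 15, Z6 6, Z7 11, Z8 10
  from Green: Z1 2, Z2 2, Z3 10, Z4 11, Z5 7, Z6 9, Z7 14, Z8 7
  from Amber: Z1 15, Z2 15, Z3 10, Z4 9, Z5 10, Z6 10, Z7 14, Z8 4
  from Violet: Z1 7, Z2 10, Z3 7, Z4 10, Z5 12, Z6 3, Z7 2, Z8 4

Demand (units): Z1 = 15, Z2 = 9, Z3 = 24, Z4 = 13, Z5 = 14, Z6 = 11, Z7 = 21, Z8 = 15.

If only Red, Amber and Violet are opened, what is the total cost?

Total cost: 1034

Each fleet base is assigned to its cheapest site among the open ones.
{Red, Amber, Violet}: Z1→Red 2·15=30, Z2→Violet 10·9=90, Z3→Violet 7·24=168, Z4→Red 5·13=65, Z5→Red 7·14=98, Z6→Violet 3·11=33, Z7→Violet 2·21=42, Z8→Amber 4·15=60. Service 586; fixed 448; total 1034.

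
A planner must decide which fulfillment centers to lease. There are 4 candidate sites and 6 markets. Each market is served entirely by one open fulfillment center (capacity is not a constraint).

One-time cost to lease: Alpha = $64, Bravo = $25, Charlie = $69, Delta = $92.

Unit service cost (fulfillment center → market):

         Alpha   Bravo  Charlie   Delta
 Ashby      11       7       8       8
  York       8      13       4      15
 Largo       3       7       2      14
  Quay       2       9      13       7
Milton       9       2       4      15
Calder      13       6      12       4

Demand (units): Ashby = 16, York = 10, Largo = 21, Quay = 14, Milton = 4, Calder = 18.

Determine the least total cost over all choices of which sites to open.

Minimum total cost: 488

For any fixed open set, each market goes to its cheapest open site; total = fixed + service.
{Alpha, Bravo}: Ashby→Bravo 7·16=112, York→Alpha 8·10=80, Largo→Alpha 3·21=63, Quay→Alpha 2·14=28, Milton→Bravo 2·4=8, Calder→Bravo 6·18=108. Service 399; fixed 89; total 488.
{Alpha, Bravo, Charlie}: service 338 + fixed 158 = 496
{Bravo, Charlie}: Ashby→Bravo 7·16=112, York→Charlie 4·10=40, Largo→Charlie 2·21=42, Quay→Bravo 9·14=126, Milton→Bravo 2·4=8, Calder→Bravo 6·18=108. Service 436; fixed 94; total 530.
{Alpha, Bravo, Charlie, Delta}: service 302 + fixed 250 = 552
No other subset beats 488.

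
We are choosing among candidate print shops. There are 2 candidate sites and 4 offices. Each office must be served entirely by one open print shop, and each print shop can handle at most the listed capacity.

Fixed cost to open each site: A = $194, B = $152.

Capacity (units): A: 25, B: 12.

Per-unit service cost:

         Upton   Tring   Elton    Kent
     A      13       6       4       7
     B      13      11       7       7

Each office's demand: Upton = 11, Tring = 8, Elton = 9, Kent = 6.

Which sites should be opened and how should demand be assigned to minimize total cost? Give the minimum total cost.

Minimum total cost: 615

Open {A, B}: Upton→B 13·11=143, Tring→A 6·8=48, Elton→A 4·9=36, Kent→A 7·6=42.
Loads: A carries 23/25, B carries 11/12. Service 269; fixed 346; total 615.
Next best feasible plan costs 642.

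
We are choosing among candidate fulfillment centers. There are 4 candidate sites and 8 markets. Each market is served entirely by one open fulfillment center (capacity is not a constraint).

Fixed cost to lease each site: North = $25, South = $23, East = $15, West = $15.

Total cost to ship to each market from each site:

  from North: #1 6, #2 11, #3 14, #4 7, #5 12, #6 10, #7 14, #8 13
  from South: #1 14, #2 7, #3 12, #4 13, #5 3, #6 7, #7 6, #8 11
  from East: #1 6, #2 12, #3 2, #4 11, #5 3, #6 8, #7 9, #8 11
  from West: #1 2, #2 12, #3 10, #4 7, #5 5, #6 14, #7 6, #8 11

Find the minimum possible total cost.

Minimum total cost: 77

For any fixed open set, each market goes to its cheapest open site; total = fixed + service.
{East}: #1→East 6, #2→East 12, #3→East 2, #4→East 11, #5→East 3, #6→East 8, #7→East 9, #8→East 11. Service 62; fixed 15; total 77.
{East, West}: #1→West 2, #2→East 12, #3→East 2, #4→West 7, #5→East 3, #6→East 8, #7→West 6, #8→East 11. Service 51; fixed 30; total 81.
{West}: #1→West 2, #2→West 12, #3→West 10, #4→West 7, #5→West 5, #6→West 14, #7→West 6, #8→West 11. Service 67; fixed 15; total 82.
{North, South, East, West}: #1→West 2, #2→South 7, #3→East 2, #4→North 7, #5→South 3, #6→South 7, #7→South 6, #8→South 11. Service 45; fixed 78; total 123.
No other subset beats 77.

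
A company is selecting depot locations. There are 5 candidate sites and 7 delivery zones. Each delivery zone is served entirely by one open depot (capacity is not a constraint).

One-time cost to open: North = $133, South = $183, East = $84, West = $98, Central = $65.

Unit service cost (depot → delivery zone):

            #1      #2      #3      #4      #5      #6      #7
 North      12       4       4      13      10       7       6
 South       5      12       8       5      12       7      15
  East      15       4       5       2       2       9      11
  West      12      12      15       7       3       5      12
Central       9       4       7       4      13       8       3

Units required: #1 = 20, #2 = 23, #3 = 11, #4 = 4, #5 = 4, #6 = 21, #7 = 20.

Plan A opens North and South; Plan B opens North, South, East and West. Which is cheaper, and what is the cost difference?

Plan A is cheaper by 96.

Plan A: {North, South}: #1→South 5·20=100, #2→North 4·23=92, #3→North 4·11=44, #4→South 5·4=20, #5→North 10·4=40, #6→North 7·21=147, #7→North 6·20=120. Service 563; fixed 316; total 879.
Plan B: {North, South, East, West}: #1→South 5·20=100, #2→North 4·23=92, #3→North 4·11=44, #4→East 2·4=8, #5→East 2·4=8, #6→West 5·21=105, #7→North 6·20=120. Service 477; fixed 498; total 975.
Difference: |879 − 975| = 96.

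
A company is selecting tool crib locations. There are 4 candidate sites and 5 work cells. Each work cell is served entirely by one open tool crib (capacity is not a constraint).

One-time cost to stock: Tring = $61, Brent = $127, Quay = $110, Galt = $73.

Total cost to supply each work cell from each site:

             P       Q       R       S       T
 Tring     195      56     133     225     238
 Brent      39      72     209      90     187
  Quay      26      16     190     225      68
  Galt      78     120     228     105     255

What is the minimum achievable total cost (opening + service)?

Minimum total cost: 588

For any fixed open set, each work cell goes to its cheapest open site; total = fixed + service.
{Quay, Galt}: P→Quay 26, Q→Quay 16, R→Quay 190, S→Galt 105, T→Quay 68. Service 405; fixed 183; total 588.
{Tring, Quay, Galt}: P→Quay 26, Q→Quay 16, R→Tring 133, S→Galt 105, T→Quay 68. Service 348; fixed 244; total 592.
{Brent, Quay}: service 390 + fixed 237 = 627
{Tring, Brent, Quay, Galt}: P→Quay 26, Q→Quay 16, R→Tring 133, S→Brent 90, T→Quay 68. Service 333; fixed 371; total 704.
No other subset beats 588.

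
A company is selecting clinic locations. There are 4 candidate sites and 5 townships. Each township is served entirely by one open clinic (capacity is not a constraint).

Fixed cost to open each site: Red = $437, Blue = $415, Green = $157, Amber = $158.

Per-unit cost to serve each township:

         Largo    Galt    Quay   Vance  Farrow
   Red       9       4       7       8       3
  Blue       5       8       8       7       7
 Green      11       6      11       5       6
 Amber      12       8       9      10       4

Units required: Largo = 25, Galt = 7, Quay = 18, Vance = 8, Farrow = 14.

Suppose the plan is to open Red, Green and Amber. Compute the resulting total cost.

Each township is assigned to its cheapest site among the open ones.
{Red, Green, Amber}: Largo→Red 9·25=225, Galt→Red 4·7=28, Quay→Red 7·18=126, Vance→Green 5·8=40, Farrow→Red 3·14=42. Service 461; fixed 752; total 1213.

Total cost: 1213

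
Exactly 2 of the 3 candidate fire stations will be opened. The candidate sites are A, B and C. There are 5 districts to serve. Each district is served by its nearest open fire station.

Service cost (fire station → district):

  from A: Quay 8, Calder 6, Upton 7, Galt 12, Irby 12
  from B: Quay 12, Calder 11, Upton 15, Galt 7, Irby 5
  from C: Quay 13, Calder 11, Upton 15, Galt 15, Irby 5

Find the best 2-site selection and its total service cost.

Choose A and B; total service cost 33.

With exactly 2 open, each district uses its cheapest among the chosen.
{A, B}: Quay→A 8, Calder→A 6, Upton→A 7, Galt→B 7, Irby→B 5. Service cost 33.
{A, C}: service cost 38
{B, C}: service cost 50
Among all 3 size-2 choices, {A, B} is lowest.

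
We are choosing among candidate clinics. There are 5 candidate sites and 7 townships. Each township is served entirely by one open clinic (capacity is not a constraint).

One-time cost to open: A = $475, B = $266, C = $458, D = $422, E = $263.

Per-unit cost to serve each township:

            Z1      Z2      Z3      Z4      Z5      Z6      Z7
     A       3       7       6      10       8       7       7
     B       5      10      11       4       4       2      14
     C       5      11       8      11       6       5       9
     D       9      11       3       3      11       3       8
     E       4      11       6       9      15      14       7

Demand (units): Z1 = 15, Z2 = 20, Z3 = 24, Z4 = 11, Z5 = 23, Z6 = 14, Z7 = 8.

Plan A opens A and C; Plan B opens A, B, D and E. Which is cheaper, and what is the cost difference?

Plan A: {A, C}: Z1→A 3·15=45, Z2→A 7·20=140, Z3→A 6·24=144, Z4→A 10·11=110, Z5→C 6·23=138, Z6→C 5·14=70, Z7→A 7·8=56. Service 703; fixed 933; total 1636.
Plan B: {A, B, D, E}: Z1→A 3·15=45, Z2→A 7·20=140, Z3→D 3·24=72, Z4→D 3·11=33, Z5→B 4·23=92, Z6→B 2·14=28, Z7→A 7·8=56. Service 466; fixed 1426; total 1892.
Difference: |1636 − 1892| = 256.

Plan A is cheaper by 256.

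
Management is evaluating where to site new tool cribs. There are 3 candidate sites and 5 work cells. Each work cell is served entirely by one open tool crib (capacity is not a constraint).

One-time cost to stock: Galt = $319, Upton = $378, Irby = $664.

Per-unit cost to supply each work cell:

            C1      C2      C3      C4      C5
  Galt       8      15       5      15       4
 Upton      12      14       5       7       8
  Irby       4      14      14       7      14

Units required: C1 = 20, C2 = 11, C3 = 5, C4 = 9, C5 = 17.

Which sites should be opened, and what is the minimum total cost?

For any fixed open set, each work cell goes to its cheapest open site; total = fixed + service.
{Galt}: C1→Galt 8·20=160, C2→Galt 15·11=165, C3→Galt 5·5=25, C4→Galt 15·9=135, C5→Galt 4·17=68. Service 553; fixed 319; total 872.
{Upton}: C1→Upton 12·20=240, C2→Upton 14·11=154, C3→Upton 5·5=25, C4→Upton 7·9=63, C5→Upton 8·17=136. Service 618; fixed 378; total 996.
{Galt, Upton}: C1→Galt 8·20=160, C2→Upton 14·11=154, C3→Galt 5·5=25, C4→Upton 7·9=63, C5→Galt 4·17=68. Service 470; fixed 697; total 1167.
{Galt, Upton, Irby}: service 390 + fixed 1361 = 1751
(All 7 nonempty subsets were checked; Galt only is lowest.)

Open Galt only; minimum total cost 872.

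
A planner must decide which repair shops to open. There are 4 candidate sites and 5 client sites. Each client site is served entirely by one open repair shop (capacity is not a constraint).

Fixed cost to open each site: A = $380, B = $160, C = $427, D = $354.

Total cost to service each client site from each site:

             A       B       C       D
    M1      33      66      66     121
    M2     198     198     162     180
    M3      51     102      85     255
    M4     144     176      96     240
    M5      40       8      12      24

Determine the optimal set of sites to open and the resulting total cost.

Open B only; minimum total cost 710.

For any fixed open set, each client site goes to its cheapest open site; total = fixed + service.
{B}: M1→B 66, M2→B 198, M3→B 102, M4→B 176, M5→B 8. Service 550; fixed 160; total 710.
{A}: service 466 + fixed 380 = 846
{C}: M1→C 66, M2→C 162, M3→C 85, M4→C 96, M5→C 12. Service 421; fixed 427; total 848.
{A, B, C, D}: M1→A 33, M2→C 162, M3→A 51, M4→C 96, M5→B 8. Service 350; fixed 1321; total 1671.
(All 15 nonempty subsets were checked; B only is lowest.)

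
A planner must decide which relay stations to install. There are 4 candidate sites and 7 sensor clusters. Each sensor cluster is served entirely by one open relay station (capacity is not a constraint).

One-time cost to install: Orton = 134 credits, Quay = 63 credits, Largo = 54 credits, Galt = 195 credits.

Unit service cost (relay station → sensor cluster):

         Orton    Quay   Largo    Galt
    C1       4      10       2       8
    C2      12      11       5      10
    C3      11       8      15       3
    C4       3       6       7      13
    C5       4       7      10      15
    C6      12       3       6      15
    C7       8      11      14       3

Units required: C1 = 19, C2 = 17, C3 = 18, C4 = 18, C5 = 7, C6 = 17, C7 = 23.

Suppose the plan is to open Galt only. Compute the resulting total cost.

Total cost: 1234

Each sensor cluster is assigned to its cheapest site among the open ones.
{Galt}: C1→Galt 8·19=152, C2→Galt 10·17=170, C3→Galt 3·18=54, C4→Galt 13·18=234, C5→Galt 15·7=105, C6→Galt 15·17=255, C7→Galt 3·23=69. Service 1039; fixed 195; total 1234.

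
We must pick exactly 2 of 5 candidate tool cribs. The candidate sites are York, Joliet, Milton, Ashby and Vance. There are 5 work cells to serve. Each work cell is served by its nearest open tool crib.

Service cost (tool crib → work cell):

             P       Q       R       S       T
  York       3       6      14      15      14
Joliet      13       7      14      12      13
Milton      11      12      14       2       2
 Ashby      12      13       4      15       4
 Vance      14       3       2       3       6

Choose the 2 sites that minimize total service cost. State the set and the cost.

Choose York and Vance; total service cost 17.

With exactly 2 open, each work cell uses its cheapest among the chosen.
{York, Vance}: P→York 3, Q→Vance 3, R→Vance 2, S→Vance 3, T→Vance 6. Service cost 17.
{Milton, Vance}: service cost 20
{Ashby, Vance}: service cost 24
Among all 10 size-2 choices, {York, Vance} is lowest.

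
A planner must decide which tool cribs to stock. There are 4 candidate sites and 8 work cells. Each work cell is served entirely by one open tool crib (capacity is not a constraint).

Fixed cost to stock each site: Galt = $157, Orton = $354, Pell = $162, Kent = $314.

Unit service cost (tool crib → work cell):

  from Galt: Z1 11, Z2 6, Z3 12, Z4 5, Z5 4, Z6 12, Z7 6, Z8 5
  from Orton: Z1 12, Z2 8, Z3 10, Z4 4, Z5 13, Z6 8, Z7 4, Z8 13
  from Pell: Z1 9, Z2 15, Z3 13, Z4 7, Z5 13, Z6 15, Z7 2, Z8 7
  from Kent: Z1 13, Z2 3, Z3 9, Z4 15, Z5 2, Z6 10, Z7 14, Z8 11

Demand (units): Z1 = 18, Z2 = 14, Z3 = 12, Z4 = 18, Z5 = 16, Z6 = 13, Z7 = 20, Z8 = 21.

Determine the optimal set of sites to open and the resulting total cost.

For any fixed open set, each work cell goes to its cheapest open site; total = fixed + service.
{Galt}: Z1→Galt 11·18=198, Z2→Galt 6·14=84, Z3→Galt 12·12=144, Z4→Galt 5·18=90, Z5→Galt 4·16=64, Z6→Galt 12·13=156, Z7→Galt 6·20=120, Z8→Galt 5·21=105. Service 961; fixed 157; total 1118.
{Galt, Pell}: service 845 + fixed 319 = 1164
{Pell, Kent}: service 787 + fixed 476 = 1263
{Galt, Orton, Pell, Kent}: service 665 + fixed 987 = 1652
No other subset beats 1118.

Open Galt only; minimum total cost 1118.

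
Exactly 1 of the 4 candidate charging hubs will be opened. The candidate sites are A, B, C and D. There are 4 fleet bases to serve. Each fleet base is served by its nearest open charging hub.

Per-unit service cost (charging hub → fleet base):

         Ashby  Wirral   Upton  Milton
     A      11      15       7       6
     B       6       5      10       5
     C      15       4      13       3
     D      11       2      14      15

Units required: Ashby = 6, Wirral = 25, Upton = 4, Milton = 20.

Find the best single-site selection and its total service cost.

With exactly 1 open, each fleet base uses its cheapest among the chosen.
{B}: Ashby→B 6·6=36, Wirral→B 5·25=125, Upton→B 10·4=40, Milton→B 5·20=100. Service cost 301.
{C}: service cost 302
{D}: service cost 472
Among all 4 size-1 choices, {B} is lowest.

Choose B only; total service cost 301.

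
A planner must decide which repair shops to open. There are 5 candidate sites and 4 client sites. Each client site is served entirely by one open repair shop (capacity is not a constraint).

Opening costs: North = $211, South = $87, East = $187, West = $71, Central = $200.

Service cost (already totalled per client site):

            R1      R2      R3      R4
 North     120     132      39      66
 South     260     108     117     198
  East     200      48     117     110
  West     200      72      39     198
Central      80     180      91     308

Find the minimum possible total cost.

For any fixed open set, each client site goes to its cheapest open site; total = fixed + service.
{North}: R1→North 120, R2→North 132, R3→North 39, R4→North 66. Service 357; fixed 211; total 568.
{North, West}: service 297 + fixed 282 = 579
{West}: service 509 + fixed 71 = 580
{North, South, East, West, Central}: service 233 + fixed 756 = 989
No other subset beats 568.

Minimum total cost: 568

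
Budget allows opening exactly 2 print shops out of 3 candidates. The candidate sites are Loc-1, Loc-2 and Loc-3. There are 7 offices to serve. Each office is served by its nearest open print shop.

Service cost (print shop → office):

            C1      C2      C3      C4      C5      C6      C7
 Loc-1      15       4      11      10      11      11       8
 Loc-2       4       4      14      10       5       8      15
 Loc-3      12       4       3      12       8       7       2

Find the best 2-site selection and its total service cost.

With exactly 2 open, each office uses its cheapest among the chosen.
{Loc-2, Loc-3}: C1→Loc-2 4, C2→Loc-2 4, C3→Loc-3 3, C4→Loc-2 10, C5→Loc-2 5, C6→Loc-3 7, C7→Loc-3 2. Service cost 35.
{Loc-1, Loc-3}: service cost 46
{Loc-1, Loc-2}: service cost 50
Among all 3 size-2 choices, {Loc-2, Loc-3} is lowest.

Choose Loc-2 and Loc-3; total service cost 35.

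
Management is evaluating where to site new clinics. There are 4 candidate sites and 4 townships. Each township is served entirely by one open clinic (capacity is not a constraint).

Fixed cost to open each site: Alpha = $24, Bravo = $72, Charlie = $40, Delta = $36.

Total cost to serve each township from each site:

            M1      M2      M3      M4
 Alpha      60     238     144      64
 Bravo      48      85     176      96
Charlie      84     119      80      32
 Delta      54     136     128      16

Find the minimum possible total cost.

For any fixed open set, each township goes to its cheapest open site; total = fixed + service.
{Charlie, Delta}: M1→Delta 54, M2→Charlie 119, M3→Charlie 80, M4→Delta 16. Service 269; fixed 76; total 345.
{Alpha, Charlie}: M1→Alpha 60, M2→Charlie 119, M3→Charlie 80, M4→Charlie 32. Service 291; fixed 64; total 355.
{Charlie}: service 315 + fixed 40 = 355
{Alpha, Bravo, Charlie, Delta}: service 229 + fixed 172 = 401
(All 15 nonempty subsets were checked; Charlie and Delta is lowest.)

Minimum total cost: 345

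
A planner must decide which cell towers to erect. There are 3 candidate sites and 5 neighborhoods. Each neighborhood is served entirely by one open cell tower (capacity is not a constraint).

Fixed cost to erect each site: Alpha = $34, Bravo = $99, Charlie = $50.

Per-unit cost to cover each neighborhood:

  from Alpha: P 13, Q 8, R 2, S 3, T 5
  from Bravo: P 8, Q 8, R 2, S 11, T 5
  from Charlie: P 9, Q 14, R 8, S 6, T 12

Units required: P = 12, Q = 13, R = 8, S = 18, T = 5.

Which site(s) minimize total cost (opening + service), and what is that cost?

For any fixed open set, each neighborhood goes to its cheapest open site; total = fixed + service.
{Alpha}: P→Alpha 13·12=156, Q→Alpha 8·13=104, R→Alpha 2·8=16, S→Alpha 3·18=54, T→Alpha 5·5=25. Service 355; fixed 34; total 389.
{Alpha, Charlie}: P→Charlie 9·12=108, Q→Alpha 8·13=104, R→Alpha 2·8=16, S→Alpha 3·18=54, T→Alpha 5·5=25. Service 307; fixed 84; total 391.
{Alpha, Bravo}: service 295 + fixed 133 = 428
{Alpha, Bravo, Charlie}: service 295 + fixed 183 = 478
No other subset beats 389.

Open Alpha only; minimum total cost 389.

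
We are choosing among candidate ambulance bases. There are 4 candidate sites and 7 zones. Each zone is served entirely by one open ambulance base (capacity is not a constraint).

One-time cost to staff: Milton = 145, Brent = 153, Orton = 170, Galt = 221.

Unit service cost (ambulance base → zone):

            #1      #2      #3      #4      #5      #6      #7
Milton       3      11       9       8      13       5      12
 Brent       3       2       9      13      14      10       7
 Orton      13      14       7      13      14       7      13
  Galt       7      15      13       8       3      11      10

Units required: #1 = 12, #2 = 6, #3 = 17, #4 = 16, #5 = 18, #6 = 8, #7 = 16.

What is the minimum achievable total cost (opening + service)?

For any fixed open set, each zone goes to its cheapest open site; total = fixed + service.
{Brent, Galt}: #1→Brent 3·12=36, #2→Brent 2·6=12, #3→Brent 9·17=153, #4→Galt 8·16=128, #5→Galt 3·18=54, #6→Brent 10·8=80, #7→Brent 7·16=112. Service 575; fixed 374; total 949.
{Milton}: service 849 + fixed 145 = 994
{Milton, Galt}: service 637 + fixed 366 = 1003
{Milton, Brent, Orton, Galt}: #1→Milton 3·12=36, #2→Brent 2·6=12, #3→Orton 7·17=119, #4→Milton 8·16=128, #5→Galt 3·18=54, #6→Milton 5·8=40, #7→Brent 7·16=112. Service 501; fixed 689; total 1190.
No other subset beats 949.

Minimum total cost: 949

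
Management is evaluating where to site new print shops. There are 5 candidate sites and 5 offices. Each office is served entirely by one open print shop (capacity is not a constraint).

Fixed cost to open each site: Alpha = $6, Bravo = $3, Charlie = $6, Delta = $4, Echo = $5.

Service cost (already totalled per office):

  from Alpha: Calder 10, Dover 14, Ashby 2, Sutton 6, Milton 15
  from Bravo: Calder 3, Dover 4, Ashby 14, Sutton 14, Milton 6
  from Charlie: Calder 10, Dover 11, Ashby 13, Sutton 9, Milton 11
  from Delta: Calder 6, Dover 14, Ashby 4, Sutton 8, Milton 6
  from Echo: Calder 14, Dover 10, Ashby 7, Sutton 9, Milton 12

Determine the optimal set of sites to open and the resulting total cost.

Open Alpha and Bravo; minimum total cost 30.

For any fixed open set, each office goes to its cheapest open site; total = fixed + service.
{Alpha, Bravo}: Calder→Bravo 3, Dover→Bravo 4, Ashby→Alpha 2, Sutton→Alpha 6, Milton→Bravo 6. Service 21; fixed 9; total 30.
{Bravo, Delta}: Calder→Bravo 3, Dover→Bravo 4, Ashby→Delta 4, Sutton→Delta 8, Milton→Bravo 6. Service 25; fixed 7; total 32.
{Alpha, Bravo, Delta}: service 21 + fixed 13 = 34
{Alpha, Bravo, Charlie, Delta, Echo}: service 21 + fixed 24 = 45
No other subset beats 30.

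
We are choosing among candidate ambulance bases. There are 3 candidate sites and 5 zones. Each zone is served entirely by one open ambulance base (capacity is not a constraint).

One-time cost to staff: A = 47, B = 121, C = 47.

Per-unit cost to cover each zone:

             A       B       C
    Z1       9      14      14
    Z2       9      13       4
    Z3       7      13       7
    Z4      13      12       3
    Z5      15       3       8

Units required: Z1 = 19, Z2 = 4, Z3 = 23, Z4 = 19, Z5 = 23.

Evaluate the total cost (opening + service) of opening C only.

Total cost: 731

Each zone is assigned to its cheapest site among the open ones.
{C}: Z1→C 14·19=266, Z2→C 4·4=16, Z3→C 7·23=161, Z4→C 3·19=57, Z5→C 8·23=184. Service 684; fixed 47; total 731.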